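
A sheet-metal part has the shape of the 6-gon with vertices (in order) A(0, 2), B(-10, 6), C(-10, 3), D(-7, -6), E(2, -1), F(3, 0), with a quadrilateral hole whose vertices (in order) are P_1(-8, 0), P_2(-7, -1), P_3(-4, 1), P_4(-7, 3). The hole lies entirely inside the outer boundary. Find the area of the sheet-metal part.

Outer boundary:
Apply the shoelace formula: 2A = Σ (x_i·y_{i+1} − x_{i+1}·y_i), indices taken mod 6.
A→B: (0)(6) − (-10)(2) = 20
B→C: (-10)(3) − (-10)(6) = 30
C→D: (-10)(-6) − (-7)(3) = 81
D→E: (-7)(-1) − (2)(-6) = 19
E→F: (2)(0) − (3)(-1) = 3
F→A: (3)(2) − (0)(0) = 6
Σ = 159
Area = |Σ|/2 = 79.5.
Hole:
Apply the shoelace (surveyor's) formula: 2A = Σ (x_i·y_{i+1} − x_{i+1}·y_i), indices taken mod 4.
Σ = (8) + (-11) + (-5) + (24) = 16
Area = |Σ|/2 = 8.
Net area = 79.5 − 8 = 71.5.

71.5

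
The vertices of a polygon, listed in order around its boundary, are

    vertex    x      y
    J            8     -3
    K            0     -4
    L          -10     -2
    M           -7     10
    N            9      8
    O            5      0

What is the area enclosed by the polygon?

193.5

Cross-terms: -32, -40, -114, -146, -40, -15  ⇒  Σ = -387
Area = |Σ|/2 = 193.5.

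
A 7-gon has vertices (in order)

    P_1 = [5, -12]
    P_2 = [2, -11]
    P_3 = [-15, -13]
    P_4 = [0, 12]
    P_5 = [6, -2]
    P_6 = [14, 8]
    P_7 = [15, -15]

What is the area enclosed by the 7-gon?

Cross-terms: -31, -191, -180, -72, 76, -330, -105  ⇒  Σ = -833
Area = |Σ|/2 = 416.5.

416.5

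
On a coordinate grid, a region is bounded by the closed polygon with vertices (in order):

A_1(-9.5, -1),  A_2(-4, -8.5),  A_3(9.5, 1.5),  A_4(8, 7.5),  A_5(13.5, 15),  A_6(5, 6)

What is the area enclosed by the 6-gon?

143.75

Apply the surveyor's formula: 2A = Σ (x_i·y_{i+1} − x_{i+1}·y_i), indices taken mod 6.
A_1→A_2: (-9.5)(-8.5) − (-4)(-1) = 76.75
A_2→A_3: (-4)(1.5) − (9.5)(-8.5) = 74.75
A_3→A_4: (9.5)(7.5) − (8)(1.5) = 59.25
A_4→A_5: (8)(15) − (13.5)(7.5) = 18.75
A_5→A_6: (13.5)(6) − (5)(15) = 6
A_6→A_1: (5)(-1) − (-9.5)(6) = 52
Σ = 287.5
Area = |Σ|/2 = 143.75.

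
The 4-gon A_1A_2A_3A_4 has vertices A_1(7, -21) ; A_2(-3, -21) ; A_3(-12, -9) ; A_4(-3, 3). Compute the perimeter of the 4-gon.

66

|A_1A_2| = √((-10)² + (0)²) = √100 = 10
|A_2A_3| = √((-9)² + (12)²) = √225 = 15
|A_3A_4| = √((9)² + (12)²) = √225 = 15
|A_4A_1| = √((10)² + (-24)²) = √676 = 26
Perimeter = 10 + 15 + 15 + 26 = 66.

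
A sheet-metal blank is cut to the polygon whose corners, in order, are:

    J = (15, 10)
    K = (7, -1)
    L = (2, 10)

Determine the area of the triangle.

Apply the shoelace (surveyor's) formula: 2A = Σ (x_i·y_{i+1} − x_{i+1}·y_i), indices taken mod 3.
Σ = (-85) + (72) + (-130) = -143
Area = |Σ|/2 = 71.5.

71.5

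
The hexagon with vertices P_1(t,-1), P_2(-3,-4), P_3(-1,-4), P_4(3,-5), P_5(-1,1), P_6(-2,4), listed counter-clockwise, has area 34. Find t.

The doubled signed area Σ (x_i y_{i+1} − x_{i+1} y_i) is linear in t.
With t=0 it equals 20; the coefficient of t is -8 (from the two edges through P_1).
So -8·t + 20 = 2·34 = 68 ⇒ t = -6.

-6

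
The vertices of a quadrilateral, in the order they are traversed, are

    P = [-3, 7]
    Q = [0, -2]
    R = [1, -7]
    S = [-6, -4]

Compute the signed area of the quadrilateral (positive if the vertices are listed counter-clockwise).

P→Q: (-3)(-2) − (0)(7) = 6
Q→R: (0)(-7) − (1)(-2) = 2
R→S: (1)(-4) − (-6)(-7) = -46
S→P: (-6)(7) − (-3)(-4) = -54
Σ = -92
Signed area = Σ/2 = -46 (negative ⇒ clockwise traversal).

-46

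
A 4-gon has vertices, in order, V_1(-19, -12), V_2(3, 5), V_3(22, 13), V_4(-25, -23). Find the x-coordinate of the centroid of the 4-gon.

-205/48

Apply the shoelace (surveyor's) formula. First the cross-terms c_i = x_i·y_{i+1} − x_{i+1}·y_i:
  -59, -71, -181, -137  ⇒  2A = -448, A = -224.
Then Σ (x_i + x_{i+1})·c_i = 5740, so x̄ = 5740 / (6·(-224)) = -205/48.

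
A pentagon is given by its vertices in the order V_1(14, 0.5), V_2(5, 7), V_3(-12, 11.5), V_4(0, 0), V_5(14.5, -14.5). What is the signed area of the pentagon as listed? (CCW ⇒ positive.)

Apply the surveyor's formula: 2A = Σ (x_i·y_{i+1} − x_{i+1}·y_i), indices taken mod 5.
Σ = (95.5) + (141.5) + (0) + (0) + (210.25) = 447.25
Signed area = Σ/2 = 223.625 (positive ⇒ counter-clockwise traversal).

223.625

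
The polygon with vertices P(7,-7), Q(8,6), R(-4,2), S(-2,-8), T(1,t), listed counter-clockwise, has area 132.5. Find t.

-10

Write out the shoelace sum; only the two edges meeting at T involve t:
2·Area = [((-2)·t − 1·(-8)) + (1·(-7) − 7·t)] + 174
       = -9·t + 175 = 265
⇒ t = -10.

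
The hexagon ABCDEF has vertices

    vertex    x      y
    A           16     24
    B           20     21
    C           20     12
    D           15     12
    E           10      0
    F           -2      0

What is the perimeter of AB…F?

74

|AB| = √((4)² + (-3)²) = √25 = 5
|BC| = √((0)² + (-9)²) = √81 = 9
|CD| = √((-5)² + (0)²) = √25 = 5
|DE| = √((-5)² + (-12)²) = √169 = 13
|EF| = √((-12)² + (0)²) = √144 = 12
|FA| = √((18)² + (24)²) = √900 = 30
Perimeter = 5 + 9 + 5 + 13 + 12 + 30 = 74.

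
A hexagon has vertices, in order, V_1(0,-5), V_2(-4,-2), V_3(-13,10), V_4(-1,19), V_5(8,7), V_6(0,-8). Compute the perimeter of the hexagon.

|V_1V_2| = √((-4)² + (3)²) = √25 = 5
|V_2V_3| = √((-9)² + (12)²) = √225 = 15
|V_3V_4| = √((12)² + (9)²) = √225 = 15
|V_4V_5| = √((9)² + (-12)²) = √225 = 15
|V_5V_6| = √((-8)² + (-15)²) = √289 = 17
|V_6V_1| = √((0)² + (3)²) = √9 = 3
Perimeter = 5 + 15 + 15 + 15 + 17 + 3 = 70.

70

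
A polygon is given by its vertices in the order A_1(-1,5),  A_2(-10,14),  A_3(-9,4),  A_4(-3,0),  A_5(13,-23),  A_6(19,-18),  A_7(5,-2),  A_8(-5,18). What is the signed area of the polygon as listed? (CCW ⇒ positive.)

265.5

Σ = (36) + (86) + (12) + (69) + (203) + (52) + (80) + (-7) = 531
Signed area = Σ/2 = 265.5 (positive ⇒ counter-clockwise traversal).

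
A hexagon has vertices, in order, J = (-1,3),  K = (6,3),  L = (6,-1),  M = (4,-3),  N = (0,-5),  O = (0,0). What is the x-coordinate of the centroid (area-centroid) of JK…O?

613/237

Apply the shoelace (surveyor's) formula. First the cross-terms c_i = x_i·y_{i+1} − x_{i+1}·y_i:
  -21, -24, -14, -20, 0, 0  ⇒  2A = -79, A = -39.5.
Then Σ (x_i + x_{i+1})·c_i = -613, so x̄ = -613 / (6·(-39.5)) = 613/237.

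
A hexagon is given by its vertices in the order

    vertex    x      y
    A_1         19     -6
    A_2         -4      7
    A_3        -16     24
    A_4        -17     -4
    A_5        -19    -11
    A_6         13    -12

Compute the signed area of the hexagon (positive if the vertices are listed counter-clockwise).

614.5

Σ = (109) + (16) + (472) + (111) + (371) + (150) = 1229
Signed area = Σ/2 = 614.5 (positive ⇒ counter-clockwise traversal).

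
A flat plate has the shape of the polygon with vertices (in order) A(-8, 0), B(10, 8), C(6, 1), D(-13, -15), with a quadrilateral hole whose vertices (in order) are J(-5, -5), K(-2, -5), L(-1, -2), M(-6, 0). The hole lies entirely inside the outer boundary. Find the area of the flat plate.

Outer boundary:
Σ = (-64) + (-38) + (-77) + (-120) = -299
Area = |Σ|/2 = 149.5.
Hole:
Σ = (15) + (-1) + (-12) + (30) = 32
Area = |Σ|/2 = 16.
Net area = 149.5 − 16 = 133.5.

133.5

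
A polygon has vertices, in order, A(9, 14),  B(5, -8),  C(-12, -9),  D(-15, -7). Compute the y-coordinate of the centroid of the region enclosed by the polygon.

Apply Gauss's area formula. First the cross-terms c_i = x_i·y_{i+1} − x_{i+1}·y_i:
  -142, -141, -51, -147  ⇒  2A = -481, A = -240.5.
Then Σ (y_i + y_{i+1})·c_i = 1332, so ȳ = 1332 / (6·(-240.5)) = -12/13.

-12/13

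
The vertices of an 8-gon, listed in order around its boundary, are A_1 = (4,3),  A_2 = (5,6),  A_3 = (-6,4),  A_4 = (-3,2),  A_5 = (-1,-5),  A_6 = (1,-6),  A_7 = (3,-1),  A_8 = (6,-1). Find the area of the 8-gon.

67.5

Cross-terms: 9, 56, 0, 17, 11, 17, 3, 22  ⇒  Σ = 135
Area = |Σ|/2 = 67.5.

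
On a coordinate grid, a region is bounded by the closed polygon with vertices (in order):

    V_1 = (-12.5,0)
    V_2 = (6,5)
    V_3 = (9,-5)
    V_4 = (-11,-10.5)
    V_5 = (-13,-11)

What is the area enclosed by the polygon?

Apply Gauss's area formula: 2A = Σ (x_i·y_{i+1} − x_{i+1}·y_i), indices taken mod 5.
V_1→V_2: (-12.5)(5) − (6)(0) = -62.5
V_2→V_3: (6)(-5) − (9)(5) = -75
V_3→V_4: (9)(-10.5) − (-11)(-5) = -149.5
V_4→V_5: (-11)(-11) − (-13)(-10.5) = -15.5
V_5→V_1: (-13)(0) − (-12.5)(-11) = -137.5
Σ = -440
Area = |Σ|/2 = 220.

220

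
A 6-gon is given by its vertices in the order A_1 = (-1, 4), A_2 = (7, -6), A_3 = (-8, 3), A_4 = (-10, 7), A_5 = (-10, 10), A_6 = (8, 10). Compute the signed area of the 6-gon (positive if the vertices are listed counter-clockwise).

-121.5

Apply the shoelace formula: 2A = Σ (x_i·y_{i+1} − x_{i+1}·y_i), indices taken mod 6.
Σ = (-22) + (-27) + (-26) + (-30) + (-180) + (42) = -243
Signed area = Σ/2 = -121.5 (negative ⇒ clockwise traversal).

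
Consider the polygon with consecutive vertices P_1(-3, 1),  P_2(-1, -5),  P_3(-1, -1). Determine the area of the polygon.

Σ = (16) + (-4) + (-4) = 8
Area = |Σ|/2 = 4.

4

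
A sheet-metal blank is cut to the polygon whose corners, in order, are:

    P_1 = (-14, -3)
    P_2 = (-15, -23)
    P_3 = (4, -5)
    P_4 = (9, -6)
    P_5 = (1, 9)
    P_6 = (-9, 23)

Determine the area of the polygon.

P_1→P_2: (-14)(-23) − (-15)(-3) = 277
P_2→P_3: (-15)(-5) − (4)(-23) = 167
P_3→P_4: (4)(-6) − (9)(-5) = 21
P_4→P_5: (9)(9) − (1)(-6) = 87
P_5→P_6: (1)(23) − (-9)(9) = 104
P_6→P_1: (-9)(-3) − (-14)(23) = 349
Σ = 1005
Area = |Σ|/2 = 502.5.

502.5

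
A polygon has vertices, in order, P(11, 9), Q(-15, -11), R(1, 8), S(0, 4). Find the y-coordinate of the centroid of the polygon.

Apply the shoelace (surveyor's) formula. First the cross-terms c_i = x_i·y_{i+1} − x_{i+1}·y_i:
  14, -109, 4, -44  ⇒  2A = -135, A = -67.5.
Then Σ (y_i + y_{i+1})·c_i = -225, so ȳ = -225 / (6·(-67.5)) = 5/9.

5/9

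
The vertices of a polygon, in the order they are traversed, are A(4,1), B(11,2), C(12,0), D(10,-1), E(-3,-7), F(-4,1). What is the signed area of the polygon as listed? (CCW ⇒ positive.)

-75.5

Apply the shoelace (surveyor's) formula: 2A = Σ (x_i·y_{i+1} − x_{i+1}·y_i), indices taken mod 6.
Cross-terms: -3, -24, -12, -73, -31, -8  ⇒  Σ = -151
Signed area = Σ/2 = -75.5 (negative ⇒ clockwise traversal).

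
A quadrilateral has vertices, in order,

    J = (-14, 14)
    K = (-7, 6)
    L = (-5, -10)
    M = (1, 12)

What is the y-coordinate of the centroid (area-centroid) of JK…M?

752/123

Apply the shoelace formula. First the cross-terms c_i = x_i·y_{i+1} − x_{i+1}·y_i:
  14, 100, -50, 182  ⇒  2A = 246, A = 123.
Then Σ (y_i + y_{i+1})·c_i = 4512, so ȳ = 4512 / (6·123) = 752/123.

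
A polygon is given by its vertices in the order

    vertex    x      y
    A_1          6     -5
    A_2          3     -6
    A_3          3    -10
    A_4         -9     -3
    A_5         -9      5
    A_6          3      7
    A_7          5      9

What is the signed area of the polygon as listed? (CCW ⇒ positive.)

-184.5

Cross-terms: -21, -12, -99, -72, -78, -8, -79  ⇒  Σ = -369
Signed area = Σ/2 = -184.5 (negative ⇒ clockwise traversal).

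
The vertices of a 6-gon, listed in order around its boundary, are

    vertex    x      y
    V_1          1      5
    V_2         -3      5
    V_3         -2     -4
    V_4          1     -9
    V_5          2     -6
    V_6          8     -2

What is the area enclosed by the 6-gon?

Apply the surveyor's formula: 2A = Σ (x_i·y_{i+1} − x_{i+1}·y_i), indices taken mod 6.
V_1→V_2: (1)(5) − (-3)(5) = 20
V_2→V_3: (-3)(-4) − (-2)(5) = 22
V_3→V_4: (-2)(-9) − (1)(-4) = 22
V_4→V_5: (1)(-6) − (2)(-9) = 12
V_5→V_6: (2)(-2) − (8)(-6) = 44
V_6→V_1: (8)(5) − (1)(-2) = 42
Σ = 162
Area = |Σ|/2 = 81.

81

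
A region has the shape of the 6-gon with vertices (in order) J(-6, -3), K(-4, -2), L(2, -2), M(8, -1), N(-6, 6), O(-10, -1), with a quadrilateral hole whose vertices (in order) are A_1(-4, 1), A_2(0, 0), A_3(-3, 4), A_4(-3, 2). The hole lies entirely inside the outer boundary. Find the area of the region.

Outer boundary:
J→K: (-6)(-2) − (-4)(-3) = 0
K→L: (-4)(-2) − (2)(-2) = 12
L→M: (2)(-1) − (8)(-2) = 14
M→N: (8)(6) − (-6)(-1) = 42
N→O: (-6)(-1) − (-10)(6) = 66
O→J: (-10)(-3) − (-6)(-1) = 24
Σ = 158
Area = |Σ|/2 = 79.
Hole:
Cross-terms: 0, 0, 6, 5  ⇒  Σ = 11
Area = |Σ|/2 = 5.5.
Net area = 79 − 5.5 = 73.5.

73.5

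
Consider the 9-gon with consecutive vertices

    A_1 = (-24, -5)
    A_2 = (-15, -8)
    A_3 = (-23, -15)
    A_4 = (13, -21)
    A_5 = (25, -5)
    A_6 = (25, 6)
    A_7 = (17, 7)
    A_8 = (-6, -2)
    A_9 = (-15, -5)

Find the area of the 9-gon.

803.5

Σ = (117) + (41) + (678) + (460) + (275) + (73) + (8) + (0) + (-45) = 1607
Area = |Σ|/2 = 803.5.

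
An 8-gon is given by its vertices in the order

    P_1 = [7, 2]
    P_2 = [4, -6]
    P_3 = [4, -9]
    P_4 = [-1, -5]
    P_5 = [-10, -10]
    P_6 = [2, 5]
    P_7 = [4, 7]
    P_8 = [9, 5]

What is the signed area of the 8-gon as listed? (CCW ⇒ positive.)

-113.5

Σ = (-50) + (-12) + (-29) + (-40) + (-30) + (-6) + (-43) + (-17) = -227
Signed area = Σ/2 = -113.5 (negative ⇒ clockwise traversal).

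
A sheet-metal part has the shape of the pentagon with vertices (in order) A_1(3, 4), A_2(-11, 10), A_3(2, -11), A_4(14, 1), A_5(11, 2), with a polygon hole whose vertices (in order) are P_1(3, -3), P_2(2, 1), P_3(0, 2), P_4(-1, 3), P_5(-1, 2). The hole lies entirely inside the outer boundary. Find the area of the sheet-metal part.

186.5

Outer boundary:
A_1→A_2: (3)(10) − (-11)(4) = 74
A_2→A_3: (-11)(-11) − (2)(10) = 101
A_3→A_4: (2)(1) − (14)(-11) = 156
A_4→A_5: (14)(2) − (11)(1) = 17
A_5→A_1: (11)(4) − (3)(2) = 38
Σ = 386
Area = |Σ|/2 = 193.
Hole:
Apply the shoelace formula: 2A = Σ (x_i·y_{i+1} − x_{i+1}·y_i), indices taken mod 5.
Σ = (9) + (4) + (2) + (1) + (-3) = 13
Area = |Σ|/2 = 6.5.
Net area = 193 − 6.5 = 186.5.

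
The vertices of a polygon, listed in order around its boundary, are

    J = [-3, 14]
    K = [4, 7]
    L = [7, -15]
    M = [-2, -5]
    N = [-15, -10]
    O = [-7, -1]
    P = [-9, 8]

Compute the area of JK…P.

264

Apply the shoelace formula: 2A = Σ (x_i·y_{i+1} − x_{i+1}·y_i), indices taken mod 7.
J→K: (-3)(7) − (4)(14) = -77
K→L: (4)(-15) − (7)(7) = -109
L→M: (7)(-5) − (-2)(-15) = -65
M→N: (-2)(-10) − (-15)(-5) = -55
N→O: (-15)(-1) − (-7)(-10) = -55
O→P: (-7)(8) − (-9)(-1) = -65
P→J: (-9)(14) − (-3)(8) = -102
Σ = -528
Area = |Σ|/2 = 264.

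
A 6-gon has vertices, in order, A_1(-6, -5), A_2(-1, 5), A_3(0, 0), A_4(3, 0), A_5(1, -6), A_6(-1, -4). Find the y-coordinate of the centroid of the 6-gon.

-379/246

Apply the shoelace (surveyor's) formula. First the cross-terms c_i = x_i·y_{i+1} − x_{i+1}·y_i:
  -35, 0, 0, -18, -10, -19  ⇒  2A = -82, A = -41.
Then Σ (y_i + y_{i+1})·c_i = 379, so ȳ = 379 / (6·(-41)) = -379/246.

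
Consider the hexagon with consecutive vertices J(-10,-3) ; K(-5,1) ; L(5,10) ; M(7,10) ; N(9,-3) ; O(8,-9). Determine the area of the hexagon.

191

Apply the shoelace (surveyor's) formula: 2A = Σ (x_i·y_{i+1} − x_{i+1}·y_i), indices taken mod 6.
J→K: (-10)(1) − (-5)(-3) = -25
K→L: (-5)(10) − (5)(1) = -55
L→M: (5)(10) − (7)(10) = -20
M→N: (7)(-3) − (9)(10) = -111
N→O: (9)(-9) − (8)(-3) = -57
O→J: (8)(-3) − (-10)(-9) = -114
Σ = -382
Area = |Σ|/2 = 191.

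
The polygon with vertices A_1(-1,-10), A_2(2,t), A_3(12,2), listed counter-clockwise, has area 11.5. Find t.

-9

The doubled signed area Σ (x_i y_{i+1} − x_{i+1} y_i) is linear in t.
With t=0 it equals -94; the coefficient of t is -13 (from the two edges through A_2).
So -13·t + -94 = 2·11.5 = 23 ⇒ t = -9.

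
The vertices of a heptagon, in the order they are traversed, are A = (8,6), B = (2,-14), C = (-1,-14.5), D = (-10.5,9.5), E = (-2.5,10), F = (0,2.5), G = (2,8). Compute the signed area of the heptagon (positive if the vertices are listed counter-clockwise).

-236.625

Apply the shoelace (surveyor's) formula: 2A = Σ (x_i·y_{i+1} − x_{i+1}·y_i), indices taken mod 7.
A→B: (8)(-14) − (2)(6) = -124
B→C: (2)(-14.5) − (-1)(-14) = -43
C→D: (-1)(9.5) − (-10.5)(-14.5) = -161.75
D→E: (-10.5)(10) − (-2.5)(9.5) = -81.25
E→F: (-2.5)(2.5) − (0)(10) = -6.25
F→G: (0)(8) − (2)(2.5) = -5
G→A: (2)(6) − (8)(8) = -52
Σ = -473.25
Signed area = Σ/2 = -236.625 (negative ⇒ clockwise traversal).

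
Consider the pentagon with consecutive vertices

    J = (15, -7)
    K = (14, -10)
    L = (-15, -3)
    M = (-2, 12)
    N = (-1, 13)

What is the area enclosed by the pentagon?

Σ = (-52) + (-192) + (-186) + (-14) + (-188) = -632
Area = |Σ|/2 = 316.

316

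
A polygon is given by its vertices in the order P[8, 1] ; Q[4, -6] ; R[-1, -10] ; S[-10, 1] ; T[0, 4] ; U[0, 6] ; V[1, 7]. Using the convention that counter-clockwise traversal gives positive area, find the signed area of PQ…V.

-150

Apply the shoelace (surveyor's) formula: 2A = Σ (x_i·y_{i+1} − x_{i+1}·y_i), indices taken mod 7.
Cross-terms: -52, -46, -101, -40, 0, -6, -55  ⇒  Σ = -300
Signed area = Σ/2 = -150 (negative ⇒ clockwise traversal).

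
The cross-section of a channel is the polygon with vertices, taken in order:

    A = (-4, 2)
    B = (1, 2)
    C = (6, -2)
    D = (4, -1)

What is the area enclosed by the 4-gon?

9

Apply the shoelace formula: 2A = Σ (x_i·y_{i+1} − x_{i+1}·y_i), indices taken mod 4.
A→B: (-4)(2) − (1)(2) = -10
B→C: (1)(-2) − (6)(2) = -14
C→D: (6)(-1) − (4)(-2) = 2
D→A: (4)(2) − (-4)(-1) = 4
Σ = -18
Area = |Σ|/2 = 9.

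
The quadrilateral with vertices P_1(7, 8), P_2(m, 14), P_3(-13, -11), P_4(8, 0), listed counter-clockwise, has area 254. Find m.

The doubled signed area Σ (x_i y_{i+1} − x_{i+1} y_i) is linear in m.
With m=0 it equals 432; the coefficient of m is -19 (from the two edges through P_2).
So -19·m + 432 = 2·254 = 508 ⇒ m = -4.

-4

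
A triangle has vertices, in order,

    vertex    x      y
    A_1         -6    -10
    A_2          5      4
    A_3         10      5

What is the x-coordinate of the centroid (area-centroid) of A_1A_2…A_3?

Apply Gauss's area formula. First the cross-terms c_i = x_i·y_{i+1} − x_{i+1}·y_i:
  26, -15, -70  ⇒  2A = -59, A = -29.5.
Then Σ (x_i + x_{i+1})·c_i = -531, so x̄ = -531 / (6·(-29.5)) = 3.

3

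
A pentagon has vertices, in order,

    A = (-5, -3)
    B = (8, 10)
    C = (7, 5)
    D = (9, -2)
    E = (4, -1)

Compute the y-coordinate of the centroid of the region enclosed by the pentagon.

Apply the shoelace formula. First the cross-terms c_i = x_i·y_{i+1} − x_{i+1}·y_i:
  -26, -30, -59, -1, -17  ⇒  2A = -133, A = -66.5.
Then Σ (y_i + y_{i+1})·c_i = -738, so ȳ = -738 / (6·(-66.5)) = 246/133.

246/133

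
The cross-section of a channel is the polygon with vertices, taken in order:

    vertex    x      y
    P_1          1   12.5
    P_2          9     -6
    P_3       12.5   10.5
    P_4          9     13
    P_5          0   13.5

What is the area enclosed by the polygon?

113.5

Apply Gauss's area formula: 2A = Σ (x_i·y_{i+1} − x_{i+1}·y_i), indices taken mod 5.
P_1→P_2: (1)(-6) − (9)(12.5) = -118.5
P_2→P_3: (9)(10.5) − (12.5)(-6) = 169.5
P_3→P_4: (12.5)(13) − (9)(10.5) = 68
P_4→P_5: (9)(13.5) − (0)(13) = 121.5
P_5→P_1: (0)(12.5) − (1)(13.5) = -13.5
Σ = 227
Area = |Σ|/2 = 113.5.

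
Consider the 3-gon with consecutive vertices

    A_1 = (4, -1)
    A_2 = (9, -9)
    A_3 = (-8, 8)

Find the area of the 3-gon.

Apply Gauss's area formula: 2A = Σ (x_i·y_{i+1} − x_{i+1}·y_i), indices taken mod 3.
Cross-terms: -27, 0, -24  ⇒  Σ = -51
Area = |Σ|/2 = 25.5.

25.5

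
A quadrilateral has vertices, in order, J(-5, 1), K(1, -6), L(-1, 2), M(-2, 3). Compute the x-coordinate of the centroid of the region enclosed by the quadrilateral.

Apply the shoelace (surveyor's) formula. First the cross-terms c_i = x_i·y_{i+1} − x_{i+1}·y_i:
  29, -4, 1, 13  ⇒  2A = 39, A = 19.5.
Then Σ (x_i + x_{i+1})·c_i = -210, so x̄ = -210 / (6·19.5) = -70/39.

-70/39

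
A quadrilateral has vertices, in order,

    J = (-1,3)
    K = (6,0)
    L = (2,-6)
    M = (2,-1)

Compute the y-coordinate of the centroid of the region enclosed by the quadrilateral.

-34/39

Apply Gauss's area formula. First the cross-terms c_i = x_i·y_{i+1} − x_{i+1}·y_i:
  -18, -36, 10, 5  ⇒  2A = -39, A = -19.5.
Then Σ (y_i + y_{i+1})·c_i = 102, so ȳ = 102 / (6·(-19.5)) = -34/39.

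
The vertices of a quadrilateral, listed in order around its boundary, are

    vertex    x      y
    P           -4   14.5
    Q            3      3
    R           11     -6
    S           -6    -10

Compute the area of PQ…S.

189.75

Apply the shoelace (surveyor's) formula: 2A = Σ (x_i·y_{i+1} − x_{i+1}·y_i), indices taken mod 4.
P→Q: (-4)(3) − (3)(14.5) = -55.5
Q→R: (3)(-6) − (11)(3) = -51
R→S: (11)(-10) − (-6)(-6) = -146
S→P: (-6)(14.5) − (-4)(-10) = -127
Σ = -379.5
Area = |Σ|/2 = 189.75.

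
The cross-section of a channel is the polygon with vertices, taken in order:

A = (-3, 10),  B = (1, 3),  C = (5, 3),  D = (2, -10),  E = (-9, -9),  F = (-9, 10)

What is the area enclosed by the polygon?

Apply the shoelace formula: 2A = Σ (x_i·y_{i+1} − x_{i+1}·y_i), indices taken mod 6.
Σ = (-19) + (-12) + (-56) + (-108) + (-171) + (-60) = -426
Area = |Σ|/2 = 213.

213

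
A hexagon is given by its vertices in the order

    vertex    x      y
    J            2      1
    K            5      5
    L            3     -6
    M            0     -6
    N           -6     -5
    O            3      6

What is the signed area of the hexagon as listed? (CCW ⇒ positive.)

-62

Σ = (5) + (-45) + (-18) + (-36) + (-21) + (-9) = -124
Signed area = Σ/2 = -62 (negative ⇒ clockwise traversal).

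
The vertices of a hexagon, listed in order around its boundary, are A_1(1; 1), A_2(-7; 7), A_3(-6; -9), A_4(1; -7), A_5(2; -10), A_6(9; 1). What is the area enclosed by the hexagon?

A_1→A_2: (1)(7) − (-7)(1) = 14
A_2→A_3: (-7)(-9) − (-6)(7) = 105
A_3→A_4: (-6)(-7) − (1)(-9) = 51
A_4→A_5: (1)(-10) − (2)(-7) = 4
A_5→A_6: (2)(1) − (9)(-10) = 92
A_6→A_1: (9)(1) − (1)(1) = 8
Σ = 274
Area = |Σ|/2 = 137.

137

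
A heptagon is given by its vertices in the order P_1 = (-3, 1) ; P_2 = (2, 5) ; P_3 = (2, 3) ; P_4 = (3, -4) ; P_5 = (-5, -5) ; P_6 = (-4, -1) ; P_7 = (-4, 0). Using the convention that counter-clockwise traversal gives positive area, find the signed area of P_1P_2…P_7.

-48

Apply the shoelace (surveyor's) formula: 2A = Σ (x_i·y_{i+1} − x_{i+1}·y_i), indices taken mod 7.
Σ = (-17) + (-4) + (-17) + (-35) + (-15) + (-4) + (-4) = -96
Signed area = Σ/2 = -48 (negative ⇒ clockwise traversal).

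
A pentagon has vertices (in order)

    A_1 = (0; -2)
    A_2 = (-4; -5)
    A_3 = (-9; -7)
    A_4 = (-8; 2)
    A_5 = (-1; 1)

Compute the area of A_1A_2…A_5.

51.5

Apply the surveyor's formula: 2A = Σ (x_i·y_{i+1} − x_{i+1}·y_i), indices taken mod 5.
A_1→A_2: (0)(-5) − (-4)(-2) = -8
A_2→A_3: (-4)(-7) − (-9)(-5) = -17
A_3→A_4: (-9)(2) − (-8)(-7) = -74
A_4→A_5: (-8)(1) − (-1)(2) = -6
A_5→A_1: (-1)(-2) − (0)(1) = 2
Σ = -103
Area = |Σ|/2 = 51.5.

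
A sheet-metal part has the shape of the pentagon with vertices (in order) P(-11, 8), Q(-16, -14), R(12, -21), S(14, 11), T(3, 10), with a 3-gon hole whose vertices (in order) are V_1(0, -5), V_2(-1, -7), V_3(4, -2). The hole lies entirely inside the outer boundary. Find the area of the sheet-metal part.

724

Outer boundary:
Apply Gauss's area formula: 2A = Σ (x_i·y_{i+1} − x_{i+1}·y_i), indices taken mod 5.
Σ = (282) + (504) + (426) + (107) + (134) = 1453
Area = |Σ|/2 = 726.5.
Hole:
Apply the surveyor's formula: 2A = Σ (x_i·y_{i+1} − x_{i+1}·y_i), indices taken mod 3.
Cross-terms: -5, 30, -20  ⇒  Σ = 5
Area = |Σ|/2 = 2.5.
Net area = 726.5 − 2.5 = 724.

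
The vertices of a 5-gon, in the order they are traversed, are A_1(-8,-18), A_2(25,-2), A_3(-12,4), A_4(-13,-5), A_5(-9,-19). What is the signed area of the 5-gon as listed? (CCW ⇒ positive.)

Σ = (466) + (76) + (112) + (202) + (10) = 866
Signed area = Σ/2 = 433 (positive ⇒ counter-clockwise traversal).

433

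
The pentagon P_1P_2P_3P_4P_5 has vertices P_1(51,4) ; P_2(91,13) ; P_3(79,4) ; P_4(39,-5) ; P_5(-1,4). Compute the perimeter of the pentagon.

|P_1P_2| = √((40)² + (9)²) = √1681 = 41
|P_2P_3| = √((-12)² + (-9)²) = √225 = 15
|P_3P_4| = √((-40)² + (-9)²) = √1681 = 41
|P_4P_5| = √((-40)² + (9)²) = √1681 = 41
|P_5P_1| = √((52)² + (0)²) = √2704 = 52
Perimeter = 41 + 15 + 41 + 41 + 52 = 190.

190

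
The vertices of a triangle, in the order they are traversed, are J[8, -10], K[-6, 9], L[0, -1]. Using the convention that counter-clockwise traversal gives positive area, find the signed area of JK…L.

J→K: (8)(9) − (-6)(-10) = 12
K→L: (-6)(-1) − (0)(9) = 6
L→J: (0)(-10) − (8)(-1) = 8
Σ = 26
Signed area = Σ/2 = 13 (positive ⇒ counter-clockwise traversal).

13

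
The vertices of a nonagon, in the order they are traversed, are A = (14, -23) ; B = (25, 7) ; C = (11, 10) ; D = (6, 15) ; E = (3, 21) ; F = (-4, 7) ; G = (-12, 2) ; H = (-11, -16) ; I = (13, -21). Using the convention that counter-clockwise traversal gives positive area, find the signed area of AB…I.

Apply the shoelace formula: 2A = Σ (x_i·y_{i+1} − x_{i+1}·y_i), indices taken mod 9.
Σ = (673) + (173) + (105) + (81) + (105) + (76) + (214) + (439) + (-5) = 1861
Signed area = Σ/2 = 930.5 (positive ⇒ counter-clockwise traversal).

930.5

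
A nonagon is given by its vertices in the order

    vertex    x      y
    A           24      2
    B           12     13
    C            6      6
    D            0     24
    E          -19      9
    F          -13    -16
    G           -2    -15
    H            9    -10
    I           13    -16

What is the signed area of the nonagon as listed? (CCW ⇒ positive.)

1008.5

A→B: (24)(13) − (12)(2) = 288
B→C: (12)(6) − (6)(13) = -6
C→D: (6)(24) − (0)(6) = 144
D→E: (0)(9) − (-19)(24) = 456
E→F: (-19)(-16) − (-13)(9) = 421
F→G: (-13)(-15) − (-2)(-16) = 163
G→H: (-2)(-10) − (9)(-15) = 155
H→I: (9)(-16) − (13)(-10) = -14
I→A: (13)(2) − (24)(-16) = 410
Σ = 2017
Signed area = Σ/2 = 1008.5 (positive ⇒ counter-clockwise traversal).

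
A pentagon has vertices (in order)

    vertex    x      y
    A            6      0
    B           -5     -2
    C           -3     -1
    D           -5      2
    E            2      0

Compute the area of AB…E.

14

Apply Gauss's area formula: 2A = Σ (x_i·y_{i+1} − x_{i+1}·y_i), indices taken mod 5.
Cross-terms: -12, -1, -11, -4, 0  ⇒  Σ = -28
Area = |Σ|/2 = 14.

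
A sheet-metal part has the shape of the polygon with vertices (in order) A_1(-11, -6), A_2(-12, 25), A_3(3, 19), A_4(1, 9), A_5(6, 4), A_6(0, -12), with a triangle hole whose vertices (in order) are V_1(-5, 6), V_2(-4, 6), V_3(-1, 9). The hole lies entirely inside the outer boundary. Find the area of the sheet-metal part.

Outer boundary:
Apply the surveyor's formula: 2A = Σ (x_i·y_{i+1} − x_{i+1}·y_i), indices taken mod 6.
A_1→A_2: (-11)(25) − (-12)(-6) = -347
A_2→A_3: (-12)(19) − (3)(25) = -303
A_3→A_4: (3)(9) − (1)(19) = 8
A_4→A_5: (1)(4) − (6)(9) = -50
A_5→A_6: (6)(-12) − (0)(4) = -72
A_6→A_1: (0)(-6) − (-11)(-12) = -132
Σ = -896
Area = |Σ|/2 = 448.
Hole:
Apply Gauss's area formula: 2A = Σ (x_i·y_{i+1} − x_{i+1}·y_i), indices taken mod 3.
V_1→V_2: (-5)(6) − (-4)(6) = -6
V_2→V_3: (-4)(9) − (-1)(6) = -30
V_3→V_1: (-1)(6) − (-5)(9) = 39
Σ = 3
Area = |Σ|/2 = 1.5.
Net area = 448 − 1.5 = 446.5.

446.5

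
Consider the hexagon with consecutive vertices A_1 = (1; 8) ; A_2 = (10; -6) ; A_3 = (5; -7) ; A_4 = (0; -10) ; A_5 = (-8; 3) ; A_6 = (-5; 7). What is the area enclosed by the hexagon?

Σ = (-86) + (-40) + (-50) + (-80) + (-41) + (-47) = -344
Area = |Σ|/2 = 172.

172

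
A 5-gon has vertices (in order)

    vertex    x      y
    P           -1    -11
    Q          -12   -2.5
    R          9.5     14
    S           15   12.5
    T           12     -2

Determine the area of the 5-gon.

339.5

Σ = (-129.5) + (-144.25) + (-91.25) + (-180) + (-134) = -679
Area = |Σ|/2 = 339.5.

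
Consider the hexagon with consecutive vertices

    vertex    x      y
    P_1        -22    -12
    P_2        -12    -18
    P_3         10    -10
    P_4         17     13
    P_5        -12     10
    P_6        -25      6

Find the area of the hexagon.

894

P_1→P_2: (-22)(-18) − (-12)(-12) = 252
P_2→P_3: (-12)(-10) − (10)(-18) = 300
P_3→P_4: (10)(13) − (17)(-10) = 300
P_4→P_5: (17)(10) − (-12)(13) = 326
P_5→P_6: (-12)(6) − (-25)(10) = 178
P_6→P_1: (-25)(-12) − (-22)(6) = 432
Σ = 1788
Area = |Σ|/2 = 894.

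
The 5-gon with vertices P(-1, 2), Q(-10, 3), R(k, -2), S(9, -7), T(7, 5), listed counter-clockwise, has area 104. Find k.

-4

The doubled signed area Σ (x_i y_{i+1} − x_{i+1} y_i) is linear in k.
With k=0 it equals 168; the coefficient of k is -10 (from the two edges through R).
So -10·k + 168 = 2·104 = 208 ⇒ k = -4.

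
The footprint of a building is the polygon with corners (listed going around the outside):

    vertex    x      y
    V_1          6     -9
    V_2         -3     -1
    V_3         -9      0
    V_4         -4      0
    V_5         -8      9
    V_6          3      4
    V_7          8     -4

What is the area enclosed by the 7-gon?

Σ = (-33) + (-9) + (0) + (-36) + (-59) + (-44) + (-48) = -229
Area = |Σ|/2 = 114.5.

114.5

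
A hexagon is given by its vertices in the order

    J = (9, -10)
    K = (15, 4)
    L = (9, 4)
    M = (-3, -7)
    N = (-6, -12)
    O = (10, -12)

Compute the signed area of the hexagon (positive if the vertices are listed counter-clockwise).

176.5

Apply the surveyor's formula: 2A = Σ (x_i·y_{i+1} − x_{i+1}·y_i), indices taken mod 6.
Σ = (186) + (24) + (-51) + (-6) + (192) + (8) = 353
Signed area = Σ/2 = 176.5 (positive ⇒ counter-clockwise traversal).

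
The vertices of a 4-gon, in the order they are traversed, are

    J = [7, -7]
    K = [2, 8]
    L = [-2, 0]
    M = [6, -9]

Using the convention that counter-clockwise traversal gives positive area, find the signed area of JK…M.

62.5

J→K: (7)(8) − (2)(-7) = 70
K→L: (2)(0) − (-2)(8) = 16
L→M: (-2)(-9) − (6)(0) = 18
M→J: (6)(-7) − (7)(-9) = 21
Σ = 125
Signed area = Σ/2 = 62.5 (positive ⇒ counter-clockwise traversal).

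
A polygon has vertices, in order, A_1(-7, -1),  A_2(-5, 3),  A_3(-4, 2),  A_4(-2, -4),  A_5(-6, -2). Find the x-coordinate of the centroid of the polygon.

-4.5625

Apply Gauss's area formula. First the cross-terms c_i = x_i·y_{i+1} − x_{i+1}·y_i:
  -26, 2, 20, -20, -8  ⇒  2A = -32, A = -16.
Then Σ (x_i + x_{i+1})·c_i = 438, so x̄ = 438 / (6·(-16)) = -4.5625.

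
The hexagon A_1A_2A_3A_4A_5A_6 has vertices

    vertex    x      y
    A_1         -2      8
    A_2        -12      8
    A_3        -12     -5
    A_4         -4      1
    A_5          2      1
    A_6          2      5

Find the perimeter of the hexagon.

48

|A_1A_2| = √((-10)² + (0)²) = √100 = 10
|A_2A_3| = √((0)² + (-13)²) = √169 = 13
|A_3A_4| = √((8)² + (6)²) = √100 = 10
|A_4A_5| = √((6)² + (0)²) = √36 = 6
|A_5A_6| = √((0)² + (4)²) = √16 = 4
|A_6A_1| = √((-4)² + (3)²) = √25 = 5
Perimeter = 10 + 13 + 10 + 6 + 4 + 5 = 48.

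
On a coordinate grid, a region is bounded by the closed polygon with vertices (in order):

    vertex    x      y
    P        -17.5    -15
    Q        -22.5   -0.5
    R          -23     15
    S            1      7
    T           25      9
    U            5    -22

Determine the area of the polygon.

Apply Gauss's area formula: 2A = Σ (x_i·y_{i+1} − x_{i+1}·y_i), indices taken mod 6.
Σ = (-328.75) + (-349) + (-176) + (-166) + (-595) + (-460) = -2074.75
Area = |Σ|/2 = 1037.375.

1037.375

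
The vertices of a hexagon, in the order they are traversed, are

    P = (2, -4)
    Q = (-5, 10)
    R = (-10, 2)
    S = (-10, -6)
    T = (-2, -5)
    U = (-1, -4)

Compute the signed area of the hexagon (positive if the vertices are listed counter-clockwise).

Apply the shoelace (surveyor's) formula: 2A = Σ (x_i·y_{i+1} − x_{i+1}·y_i), indices taken mod 6.
Cross-terms: 0, 90, 80, 38, 3, 12  ⇒  Σ = 223
Signed area = Σ/2 = 111.5 (positive ⇒ counter-clockwise traversal).

111.5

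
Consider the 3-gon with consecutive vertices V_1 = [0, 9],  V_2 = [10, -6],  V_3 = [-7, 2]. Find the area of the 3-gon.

Apply the surveyor's formula: 2A = Σ (x_i·y_{i+1} − x_{i+1}·y_i), indices taken mod 3.
V_1→V_2: (0)(-6) − (10)(9) = -90
V_2→V_3: (10)(2) − (-7)(-6) = -22
V_3→V_1: (-7)(9) − (0)(2) = -63
Σ = -175
Area = |Σ|/2 = 87.5.

87.5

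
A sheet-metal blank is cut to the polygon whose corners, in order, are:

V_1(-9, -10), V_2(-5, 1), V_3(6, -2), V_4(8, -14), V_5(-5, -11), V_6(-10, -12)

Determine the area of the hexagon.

Σ = (-59) + (4) + (-68) + (-158) + (-50) + (-8) = -339
Area = |Σ|/2 = 169.5.

169.5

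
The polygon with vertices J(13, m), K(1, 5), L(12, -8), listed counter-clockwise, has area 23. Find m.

-5

The doubled signed area Σ (x_i y_{i+1} − x_{i+1} y_i) is linear in m.
With m=0 it equals 101; the coefficient of m is 11 (from the two edges through J).
So 11·m + 101 = 2·23 = 46 ⇒ m = -5.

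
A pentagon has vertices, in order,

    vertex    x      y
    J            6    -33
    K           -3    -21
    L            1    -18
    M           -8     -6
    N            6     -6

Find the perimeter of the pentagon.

76

|JK| = √((-9)² + (12)²) = √225 = 15
|KL| = √((4)² + (3)²) = √25 = 5
|LM| = √((-9)² + (12)²) = √225 = 15
|MN| = √((14)² + (0)²) = √196 = 14
|NJ| = √((0)² + (-27)²) = √729 = 27
Perimeter = 15 + 5 + 15 + 14 + 27 = 76.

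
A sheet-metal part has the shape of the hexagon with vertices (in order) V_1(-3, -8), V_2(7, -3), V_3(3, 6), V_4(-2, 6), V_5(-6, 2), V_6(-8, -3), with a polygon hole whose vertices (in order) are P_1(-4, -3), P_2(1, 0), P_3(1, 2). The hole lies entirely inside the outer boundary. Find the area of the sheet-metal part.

128.5

Outer boundary:
Σ = (65) + (51) + (30) + (32) + (34) + (55) = 267
Area = |Σ|/2 = 133.5.
Hole:
Apply the shoelace formula: 2A = Σ (x_i·y_{i+1} − x_{i+1}·y_i), indices taken mod 3.
Σ = (3) + (2) + (5) = 10
Area = |Σ|/2 = 5.
Net area = 133.5 − 5 = 128.5.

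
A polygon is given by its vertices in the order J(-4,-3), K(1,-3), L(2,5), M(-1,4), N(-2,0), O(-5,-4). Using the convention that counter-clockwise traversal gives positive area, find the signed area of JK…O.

27

Apply the shoelace formula: 2A = Σ (x_i·y_{i+1} − x_{i+1}·y_i), indices taken mod 6.
J→K: (-4)(-3) − (1)(-3) = 15
K→L: (1)(5) − (2)(-3) = 11
L→M: (2)(4) − (-1)(5) = 13
M→N: (-1)(0) − (-2)(4) = 8
N→O: (-2)(-4) − (-5)(0) = 8
O→J: (-5)(-3) − (-4)(-4) = -1
Σ = 54
Signed area = Σ/2 = 27 (positive ⇒ counter-clockwise traversal).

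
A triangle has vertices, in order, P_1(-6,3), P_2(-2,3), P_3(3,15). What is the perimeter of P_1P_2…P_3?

|P_1P_2| = √((4)² + (0)²) = √16 = 4
|P_2P_3| = √((5)² + (12)²) = √169 = 13
|P_3P_1| = √((-9)² + (-12)²) = √225 = 15
Perimeter = 4 + 13 + 15 = 32.

32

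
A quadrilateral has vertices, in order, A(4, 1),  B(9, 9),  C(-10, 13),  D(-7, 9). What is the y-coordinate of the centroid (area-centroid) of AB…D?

23/3

Apply the shoelace formula. First the cross-terms c_i = x_i·y_{i+1} − x_{i+1}·y_i:
  27, 207, 1, -43  ⇒  2A = 192, A = 96.
Then Σ (y_i + y_{i+1})·c_i = 4416, so ȳ = 4416 / (6·96) = 23/3.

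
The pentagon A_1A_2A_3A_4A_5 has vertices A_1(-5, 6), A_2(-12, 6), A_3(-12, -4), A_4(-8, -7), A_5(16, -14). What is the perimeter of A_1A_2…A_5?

|A_1A_2| = √((-7)² + (0)²) = √49 = 7
|A_2A_3| = √((0)² + (-10)²) = √100 = 10
|A_3A_4| = √((4)² + (-3)²) = √25 = 5
|A_4A_5| = √((24)² + (-7)²) = √625 = 25
|A_5A_1| = √((-21)² + (20)²) = √841 = 29
Perimeter = 7 + 10 + 5 + 25 + 29 = 76.

76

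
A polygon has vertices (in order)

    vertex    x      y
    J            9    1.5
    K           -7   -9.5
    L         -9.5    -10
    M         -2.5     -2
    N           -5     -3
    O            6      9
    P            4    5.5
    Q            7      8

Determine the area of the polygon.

100.875

Σ = (-75) + (-20.25) + (-6) + (-2.5) + (-27) + (-3) + (-6.5) + (-61.5) = -201.75
Area = |Σ|/2 = 100.875.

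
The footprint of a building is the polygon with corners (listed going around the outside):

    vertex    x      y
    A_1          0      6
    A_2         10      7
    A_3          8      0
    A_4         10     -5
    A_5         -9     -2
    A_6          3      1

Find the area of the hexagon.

103

Apply Gauss's area formula: 2A = Σ (x_i·y_{i+1} − x_{i+1}·y_i), indices taken mod 6.
A_1→A_2: (0)(7) − (10)(6) = -60
A_2→A_3: (10)(0) − (8)(7) = -56
A_3→A_4: (8)(-5) − (10)(0) = -40
A_4→A_5: (10)(-2) − (-9)(-5) = -65
A_5→A_6: (-9)(1) − (3)(-2) = -3
A_6→A_1: (3)(6) − (0)(1) = 18
Σ = -206
Area = |Σ|/2 = 103.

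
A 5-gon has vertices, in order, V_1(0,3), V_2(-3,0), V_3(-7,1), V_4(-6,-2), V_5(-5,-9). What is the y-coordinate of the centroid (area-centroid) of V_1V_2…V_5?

Apply Gauss's area formula. First the cross-terms c_i = x_i·y_{i+1} − x_{i+1}·y_i:
  9, -3, 20, 44, -15  ⇒  2A = 55, A = 27.5.
Then Σ (y_i + y_{i+1})·c_i = -390, so ȳ = -390 / (6·27.5) = -26/11.

-26/11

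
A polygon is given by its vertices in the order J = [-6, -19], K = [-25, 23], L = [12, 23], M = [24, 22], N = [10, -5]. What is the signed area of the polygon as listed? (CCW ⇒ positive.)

-1156

Apply the surveyor's formula: 2A = Σ (x_i·y_{i+1} − x_{i+1}·y_i), indices taken mod 5.
Σ = (-613) + (-851) + (-288) + (-340) + (-220) = -2312
Signed area = Σ/2 = -1156 (negative ⇒ clockwise traversal).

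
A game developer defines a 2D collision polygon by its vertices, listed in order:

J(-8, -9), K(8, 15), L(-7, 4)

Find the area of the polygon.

92

Cross-terms: -48, 137, 95  ⇒  Σ = 184
Area = |Σ|/2 = 92.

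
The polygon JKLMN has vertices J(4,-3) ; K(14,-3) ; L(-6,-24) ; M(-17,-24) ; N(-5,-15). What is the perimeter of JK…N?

80

|JK| = √((10)² + (0)²) = √100 = 10
|KL| = √((-20)² + (-21)²) = √841 = 29
|LM| = √((-11)² + (0)²) = √121 = 11
|MN| = √((12)² + (9)²) = √225 = 15
|NJ| = √((9)² + (12)²) = √225 = 15
Perimeter = 10 + 29 + 11 + 15 + 15 = 80.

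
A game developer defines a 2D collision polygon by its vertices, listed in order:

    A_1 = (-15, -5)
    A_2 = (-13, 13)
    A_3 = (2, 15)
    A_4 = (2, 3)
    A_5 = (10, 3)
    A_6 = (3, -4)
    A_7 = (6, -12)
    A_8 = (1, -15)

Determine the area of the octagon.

449

Apply the shoelace formula: 2A = Σ (x_i·y_{i+1} − x_{i+1}·y_i), indices taken mod 8.
Σ = (-260) + (-221) + (-24) + (-24) + (-49) + (-12) + (-78) + (-230) = -898
Area = |Σ|/2 = 449.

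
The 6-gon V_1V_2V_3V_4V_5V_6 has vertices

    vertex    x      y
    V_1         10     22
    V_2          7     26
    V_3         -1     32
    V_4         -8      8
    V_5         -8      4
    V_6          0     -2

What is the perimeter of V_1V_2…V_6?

|V_1V_2| = √((-3)² + (4)²) = √25 = 5
|V_2V_3| = √((-8)² + (6)²) = √100 = 10
|V_3V_4| = √((-7)² + (-24)²) = √625 = 25
|V_4V_5| = √((0)² + (-4)²) = √16 = 4
|V_5V_6| = √((8)² + (-6)²) = √100 = 10
|V_6V_1| = √((10)² + (24)²) = √676 = 26
Perimeter = 5 + 10 + 25 + 4 + 10 + 26 = 80.

80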